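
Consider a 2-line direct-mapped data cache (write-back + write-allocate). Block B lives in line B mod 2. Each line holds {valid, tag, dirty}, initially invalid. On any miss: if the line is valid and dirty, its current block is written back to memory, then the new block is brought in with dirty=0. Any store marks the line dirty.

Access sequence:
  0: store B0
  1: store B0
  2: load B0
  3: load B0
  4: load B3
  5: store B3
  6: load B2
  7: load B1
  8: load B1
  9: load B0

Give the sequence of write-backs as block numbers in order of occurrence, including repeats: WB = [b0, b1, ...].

WB = [0, 3]

  0 | W B0 → L0 miss [D]
  1 | W B0 → L0 hit [D]
  2 | R B0 → L0 hit [D]
  3 | R B0 → L0 hit [D]
  4 | R B3 → L1 miss [-]
  5 | W B3 → L1 hit [D]
  6 | R B2 → L0 miss wb→B0 [-]
  7 | R B1 → L1 miss wb→B3 [-]
  8 | R B1 → L1 hit [-]
  9 | R B0 → L0 miss [-]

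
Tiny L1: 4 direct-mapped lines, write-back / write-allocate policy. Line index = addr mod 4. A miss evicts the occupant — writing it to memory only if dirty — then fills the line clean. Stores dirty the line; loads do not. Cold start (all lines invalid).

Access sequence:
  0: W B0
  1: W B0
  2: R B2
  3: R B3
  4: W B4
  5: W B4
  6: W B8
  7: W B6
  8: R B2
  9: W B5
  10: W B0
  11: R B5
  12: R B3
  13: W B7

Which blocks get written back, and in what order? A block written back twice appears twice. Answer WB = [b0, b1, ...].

WB = [0, 4, 6, 8]

  0 | W B0 → L0 miss [D]
  1 | W B0 → L0 hit [D]
  2 | R B2 → L2 miss [-]
  3 | R B3 → L3 miss [-]
  4 | W B4 → L0 miss wb→B0 [D]
  5 | W B4 → L0 hit [D]
  6 | W B8 → L0 miss wb→B4 [D]
  7 | W B6 → L2 miss [D]
  8 | R B2 → L2 miss wb→B6 [-]
  9 | W B5 → L1 miss [D]
  10 | W B0 → L0 miss wb→B8 [D]
  11 | R B5 → L1 hit [D]
  12 | R B3 → L3 hit [-]
  13 | W B7 → L3 miss [D]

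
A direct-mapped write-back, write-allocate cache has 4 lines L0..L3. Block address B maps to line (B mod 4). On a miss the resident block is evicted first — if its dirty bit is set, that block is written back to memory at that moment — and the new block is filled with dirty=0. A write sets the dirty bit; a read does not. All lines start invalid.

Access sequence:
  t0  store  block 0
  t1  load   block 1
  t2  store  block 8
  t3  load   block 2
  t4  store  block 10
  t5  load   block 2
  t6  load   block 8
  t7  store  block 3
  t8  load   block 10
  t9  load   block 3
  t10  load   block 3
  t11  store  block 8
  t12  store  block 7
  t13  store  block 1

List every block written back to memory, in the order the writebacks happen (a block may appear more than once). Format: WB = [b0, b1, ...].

  0 | W B0 → L0 miss [D]
  1 | R B1 → L1 miss [-]
  2 | W B8 → L0 miss wb→B0 [D]
  3 | R B2 → L2 miss [-]
  4 | W B10 → L2 miss [D]
  5 | R B2 → L2 miss wb→B10 [-]
  6 | R B8 → L0 hit [D]
  7 | W B3 → L3 miss [D]
  8 | R B10 → L2 miss [-]
  9 | R B3 → L3 hit [D]
  10 | R B3 → L3 hit [D]
  11 | W B8 → L0 hit [D]
  12 | W B7 → L3 miss wb→B3 [D]
  13 | W B1 → L1 hit [D]

WB = [0, 10, 3]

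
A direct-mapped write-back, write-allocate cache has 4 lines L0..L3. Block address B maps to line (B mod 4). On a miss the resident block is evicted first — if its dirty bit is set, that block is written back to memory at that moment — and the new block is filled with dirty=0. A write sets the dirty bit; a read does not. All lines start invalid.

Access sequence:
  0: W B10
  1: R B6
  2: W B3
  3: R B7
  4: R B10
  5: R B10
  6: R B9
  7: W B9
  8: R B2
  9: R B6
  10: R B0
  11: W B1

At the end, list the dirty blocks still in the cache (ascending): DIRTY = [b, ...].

0: W B10 -> L2 miss  d=D]
1: R B6 -> L2 miss wb->B10  d=-]
2: W B3 -> L3 miss  d=D]
3: R B7 -> L3 miss wb->B3  d=-]
4: R B10 -> L2 miss  d=-]
5: R B10 -> L2 hit  d=-]
6: R B9 -> L1 miss  d=-]
7: W B9 -> L1 hit  d=D]
8: R B2 -> L2 miss  d=-]
9: R B6 -> L2 miss  d=-]
10: R B0 -> L0 miss  d=-]
11: W B1 -> L1 miss wb->B9  d=D]

DIRTY = [1]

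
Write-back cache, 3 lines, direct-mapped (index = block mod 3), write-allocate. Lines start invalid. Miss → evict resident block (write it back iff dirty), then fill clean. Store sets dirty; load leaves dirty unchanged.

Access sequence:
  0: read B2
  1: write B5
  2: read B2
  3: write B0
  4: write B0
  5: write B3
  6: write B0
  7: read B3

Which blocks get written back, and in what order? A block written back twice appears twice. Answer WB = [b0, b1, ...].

WB = [5, 0, 3, 0]

  0 | R B2 → L2 miss [-]
  1 | W B5 → L2 miss [D]
  2 | R B2 → L2 miss wb→B5 [-]
  3 | W B0 → L0 miss [D]
  4 | W B0 → L0 hit [D]
  5 | W B3 → L0 miss wb→B0 [D]
  6 | W B0 → L0 miss wb→B3 [D]
  7 | R B3 → L0 miss wb→B0 [-]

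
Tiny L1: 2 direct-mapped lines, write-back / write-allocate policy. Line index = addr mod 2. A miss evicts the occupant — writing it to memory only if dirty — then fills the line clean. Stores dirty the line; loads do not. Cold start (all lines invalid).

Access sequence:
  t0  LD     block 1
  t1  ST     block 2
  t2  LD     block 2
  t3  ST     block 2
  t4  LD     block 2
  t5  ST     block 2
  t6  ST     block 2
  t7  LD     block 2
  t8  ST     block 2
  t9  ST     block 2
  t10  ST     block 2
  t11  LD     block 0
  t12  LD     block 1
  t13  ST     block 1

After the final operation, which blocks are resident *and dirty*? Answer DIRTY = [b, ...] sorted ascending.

0: R B1 → L1 miss [-]
1: W B2 → L0 miss [D]
2: R B2 → L0 hit [D]
3: W B2 → L0 hit [D]
4: R B2 → L0 hit [D]
5: W B2 → L0 hit [D]
6: W B2 → L0 hit [D]
7: R B2 → L0 hit [D]
8: W B2 → L0 hit [D]
9: W B2 → L0 hit [D]
10: W B2 → L0 hit [D]
11: R B0 → L0 miss wb→B2 [-]
12: R B1 → L1 hit [-]
13: W B1 → L1 hit [D]

DIRTY = [1]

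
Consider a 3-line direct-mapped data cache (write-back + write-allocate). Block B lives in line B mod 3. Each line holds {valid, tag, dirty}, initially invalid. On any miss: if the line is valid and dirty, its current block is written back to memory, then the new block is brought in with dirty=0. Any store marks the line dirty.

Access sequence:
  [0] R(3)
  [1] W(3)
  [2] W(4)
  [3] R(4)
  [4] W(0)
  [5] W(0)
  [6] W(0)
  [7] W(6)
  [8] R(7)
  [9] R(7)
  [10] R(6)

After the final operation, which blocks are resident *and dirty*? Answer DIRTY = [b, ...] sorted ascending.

0: R B3 → L0 miss [-]
1: W B3 → L0 hit [D]
2: W B4 → L1 miss [D]
3: R B4 → L1 hit [D]
4: W B0 → L0 miss wb→B3 [D]
5: W B0 → L0 hit [D]
6: W B0 → L0 hit [D]
7: W B6 → L0 miss wb→B0 [D]
8: R B7 → L1 miss wb→B4 [-]
9: R B7 → L1 hit [-]
10: R B6 → L0 hit [D]

DIRTY = [6]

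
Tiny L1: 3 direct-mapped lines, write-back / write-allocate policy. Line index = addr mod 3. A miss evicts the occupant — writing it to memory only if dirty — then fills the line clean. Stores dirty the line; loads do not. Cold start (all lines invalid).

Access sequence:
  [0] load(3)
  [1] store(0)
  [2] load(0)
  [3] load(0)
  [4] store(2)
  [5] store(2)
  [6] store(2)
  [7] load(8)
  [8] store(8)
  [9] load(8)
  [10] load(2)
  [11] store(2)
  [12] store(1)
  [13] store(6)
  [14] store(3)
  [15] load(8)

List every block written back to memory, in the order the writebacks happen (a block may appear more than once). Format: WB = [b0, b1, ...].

  0 | R B3 → L0 miss [-]
  1 | W B0 → L0 miss [D]
  2 | R B0 → L0 hit [D]
  3 | R B0 → L0 hit [D]
  4 | W B2 → L2 miss [D]
  5 | W B2 → L2 hit [D]
  6 | W B2 → L2 hit [D]
  7 | R B8 → L2 miss wb→B2 [-]
  8 | W B8 → L2 hit [D]
  9 | R B8 → L2 hit [D]
  10 | R B2 → L2 miss wb→B8 [-]
  11 | W B2 → L2 hit [D]
  12 | W B1 → L1 miss [D]
  13 | W B6 → L0 miss wb→B0 [D]
  14 | W B3 → L0 miss wb→B6 [D]
  15 | R B8 → L2 miss wb→B2 [-]

WB = [2, 8, 0, 6, 2]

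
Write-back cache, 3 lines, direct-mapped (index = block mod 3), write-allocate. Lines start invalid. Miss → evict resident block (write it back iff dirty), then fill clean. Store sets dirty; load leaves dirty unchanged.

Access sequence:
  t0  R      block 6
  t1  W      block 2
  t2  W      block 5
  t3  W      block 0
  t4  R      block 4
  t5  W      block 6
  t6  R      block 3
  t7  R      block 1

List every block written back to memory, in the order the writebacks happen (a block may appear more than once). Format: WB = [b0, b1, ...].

0: R B6 -> L0 miss  d=-]
1: W B2 -> L2 miss  d=D]
2: W B5 -> L2 miss wb->B2  d=D]
3: W B0 -> L0 miss  d=D]
4: R B4 -> L1 miss  d=-]
5: W B6 -> L0 miss wb->B0  d=D]
6: R B3 -> L0 miss wb->B6  d=-]
7: R B1 -> L1 miss  d=-]

WB = [2, 0, 6]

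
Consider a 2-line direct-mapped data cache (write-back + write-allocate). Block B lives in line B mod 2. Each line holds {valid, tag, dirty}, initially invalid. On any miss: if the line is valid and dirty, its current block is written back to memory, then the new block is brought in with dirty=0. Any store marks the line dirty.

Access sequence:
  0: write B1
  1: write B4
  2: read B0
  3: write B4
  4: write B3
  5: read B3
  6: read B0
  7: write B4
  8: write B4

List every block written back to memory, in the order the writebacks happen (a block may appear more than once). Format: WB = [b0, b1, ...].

WB = [4, 1, 4]

0: W B1 → L1 miss [D]
1: W B4 → L0 miss [D]
2: R B0 → L0 miss wb→B4 [-]
3: W B4 → L0 miss [D]
4: W B3 → L1 miss wb→B1 [D]
5: R B3 → L1 hit [D]
6: R B0 → L0 miss wb→B4 [-]
7: W B4 → L0 miss [D]
8: W B4 → L0 hit [D]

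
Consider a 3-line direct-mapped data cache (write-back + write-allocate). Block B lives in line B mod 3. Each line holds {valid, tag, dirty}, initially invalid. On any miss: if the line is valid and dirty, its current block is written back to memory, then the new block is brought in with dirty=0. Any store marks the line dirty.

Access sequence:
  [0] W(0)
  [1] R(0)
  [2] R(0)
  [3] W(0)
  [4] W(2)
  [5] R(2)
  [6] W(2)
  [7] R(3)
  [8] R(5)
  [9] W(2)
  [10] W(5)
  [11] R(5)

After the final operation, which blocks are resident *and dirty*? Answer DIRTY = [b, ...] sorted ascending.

  0 | W B0 → L0 miss [D]
  1 | R B0 → L0 hit [D]
  2 | R B0 → L0 hit [D]
  3 | W B0 → L0 hit [D]
  4 | W B2 → L2 miss [D]
  5 | R B2 → L2 hit [D]
  6 | W B2 → L2 hit [D]
  7 | R B3 → L0 miss wb→B0 [-]
  8 | R B5 → L2 miss wb→B2 [-]
  9 | W B2 → L2 miss [D]
  10 | W B5 → L2 miss wb→B2 [D]
  11 | R B5 → L2 hit [D]

DIRTY = [5]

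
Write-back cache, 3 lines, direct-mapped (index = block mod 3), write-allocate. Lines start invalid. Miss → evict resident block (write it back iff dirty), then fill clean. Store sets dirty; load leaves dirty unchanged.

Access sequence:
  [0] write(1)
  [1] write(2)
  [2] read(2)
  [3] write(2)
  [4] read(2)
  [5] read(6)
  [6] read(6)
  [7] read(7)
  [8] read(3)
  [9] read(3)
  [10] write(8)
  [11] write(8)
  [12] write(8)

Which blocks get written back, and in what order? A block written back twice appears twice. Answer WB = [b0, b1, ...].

WB = [1, 2]

0: W B1 → L1 miss [D]
1: W B2 → L2 miss [D]
2: R B2 → L2 hit [D]
3: W B2 → L2 hit [D]
4: R B2 → L2 hit [D]
5: R B6 → L0 miss [-]
6: R B6 → L0 hit [-]
7: R B7 → L1 miss wb→B1 [-]
8: R B3 → L0 miss [-]
9: R B3 → L0 hit [-]
10: W B8 → L2 miss wb→B2 [D]
11: W B8 → L2 hit [D]
12: W B8 → L2 hit [D]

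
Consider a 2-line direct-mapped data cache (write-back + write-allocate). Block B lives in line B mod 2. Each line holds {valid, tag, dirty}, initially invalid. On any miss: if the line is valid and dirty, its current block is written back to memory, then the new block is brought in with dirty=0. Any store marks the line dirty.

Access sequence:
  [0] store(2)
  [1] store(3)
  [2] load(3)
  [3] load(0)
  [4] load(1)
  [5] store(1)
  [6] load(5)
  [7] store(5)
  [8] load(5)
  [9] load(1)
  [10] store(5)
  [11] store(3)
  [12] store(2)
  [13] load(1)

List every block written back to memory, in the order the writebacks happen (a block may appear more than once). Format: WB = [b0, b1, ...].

0: W B2 → L0 miss [D]
1: W B3 → L1 miss [D]
2: R B3 → L1 hit [D]
3: R B0 → L0 miss wb→B2 [-]
4: R B1 → L1 miss wb→B3 [-]
5: W B1 → L1 hit [D]
6: R B5 → L1 miss wb→B1 [-]
7: W B5 → L1 hit [D]
8: R B5 → L1 hit [D]
9: R B1 → L1 miss wb→B5 [-]
10: W B5 → L1 miss [D]
11: W B3 → L1 miss wb→B5 [D]
12: W B2 → L0 miss [D]
13: R B1 → L1 miss wb→B3 [-]

WB = [2, 3, 1, 5, 5, 3]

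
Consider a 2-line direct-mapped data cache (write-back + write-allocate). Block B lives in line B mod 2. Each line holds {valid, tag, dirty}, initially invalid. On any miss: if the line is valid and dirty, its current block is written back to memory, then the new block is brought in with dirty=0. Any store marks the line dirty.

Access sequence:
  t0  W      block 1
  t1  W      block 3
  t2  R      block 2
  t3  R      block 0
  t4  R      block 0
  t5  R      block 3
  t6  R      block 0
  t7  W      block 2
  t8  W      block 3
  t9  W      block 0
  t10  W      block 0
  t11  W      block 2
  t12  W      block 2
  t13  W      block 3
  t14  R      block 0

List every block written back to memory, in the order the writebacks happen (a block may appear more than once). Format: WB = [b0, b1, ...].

WB = [1, 2, 0, 2]

  0 | W B1 → L1 miss [D]
  1 | W B3 → L1 miss wb→B1 [D]
  2 | R B2 → L0 miss [-]
  3 | R B0 → L0 miss [-]
  4 | R B0 → L0 hit [-]
  5 | R B3 → L1 hit [D]
  6 | R B0 → L0 hit [-]
  7 | W B2 → L0 miss [D]
  8 | W B3 → L1 hit [D]
  9 | W B0 → L0 miss wb→B2 [D]
  10 | W B0 → L0 hit [D]
  11 | W B2 → L0 miss wb→B0 [D]
  12 | W B2 → L0 hit [D]
  13 | W B3 → L1 hit [D]
  14 | R B0 → L0 miss wb→B2 [-]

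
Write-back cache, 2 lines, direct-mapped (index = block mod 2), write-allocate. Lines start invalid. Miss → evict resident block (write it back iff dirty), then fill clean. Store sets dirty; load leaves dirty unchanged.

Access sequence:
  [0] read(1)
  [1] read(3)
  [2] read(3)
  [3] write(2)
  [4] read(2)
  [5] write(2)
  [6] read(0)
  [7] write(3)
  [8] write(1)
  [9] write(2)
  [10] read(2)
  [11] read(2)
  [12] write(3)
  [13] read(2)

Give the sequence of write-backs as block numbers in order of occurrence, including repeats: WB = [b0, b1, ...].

WB = [2, 3, 1]

  0 | R B1 → L1 miss [-]
  1 | R B3 → L1 miss [-]
  2 | R B3 → L1 hit [-]
  3 | W B2 → L0 miss [D]
  4 | R B2 → L0 hit [D]
  5 | W B2 → L0 hit [D]
  6 | R B0 → L0 miss wb→B2 [-]
  7 | W B3 → L1 hit [D]
  8 | W B1 → L1 miss wb→B3 [D]
  9 | W B2 → L0 miss [D]
  10 | R B2 → L0 hit [D]
  11 | R B2 → L0 hit [D]
  12 | W B3 → L1 miss wb→B1 [D]
  13 | R B2 → L0 hit [D]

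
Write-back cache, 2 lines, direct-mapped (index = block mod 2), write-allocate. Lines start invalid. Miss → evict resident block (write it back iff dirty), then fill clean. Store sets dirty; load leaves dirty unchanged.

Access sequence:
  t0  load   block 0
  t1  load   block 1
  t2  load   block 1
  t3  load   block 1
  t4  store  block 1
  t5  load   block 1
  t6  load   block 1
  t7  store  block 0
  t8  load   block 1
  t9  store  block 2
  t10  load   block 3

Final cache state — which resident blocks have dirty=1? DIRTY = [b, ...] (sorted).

DIRTY = [2]

0: R B0 -> L0 miss  d=-]
1: R B1 -> L1 miss  d=-]
2: R B1 -> L1 hit  d=-]
3: R B1 -> L1 hit  d=-]
4: W B1 -> L1 hit  d=D]
5: R B1 -> L1 hit  d=D]
6: R B1 -> L1 hit  d=D]
7: W B0 -> L0 hit  d=D]
8: R B1 -> L1 hit  d=D]
9: W B2 -> L0 miss wb->B0  d=D]
10: R B3 -> L1 miss wb->B1  d=-]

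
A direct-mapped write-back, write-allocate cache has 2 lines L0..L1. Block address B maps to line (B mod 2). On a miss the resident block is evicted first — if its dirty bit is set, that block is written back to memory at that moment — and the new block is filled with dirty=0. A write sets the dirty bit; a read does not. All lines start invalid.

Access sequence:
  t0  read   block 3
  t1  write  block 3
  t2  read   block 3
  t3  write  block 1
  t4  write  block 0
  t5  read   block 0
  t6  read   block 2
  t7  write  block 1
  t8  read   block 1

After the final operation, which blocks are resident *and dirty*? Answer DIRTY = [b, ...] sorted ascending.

0: R B3 -> L1 miss  d=-]
1: W B3 -> L1 hit  d=D]
2: R B3 -> L1 hit  d=D]
3: W B1 -> L1 miss wb->B3  d=D]
4: W B0 -> L0 miss  d=D]
5: R B0 -> L0 hit  d=D]
6: R B2 -> L0 miss wb->B0  d=-]
7: W B1 -> L1 hit  d=D]
8: R B1 -> L1 hit  d=D]

DIRTY = [1]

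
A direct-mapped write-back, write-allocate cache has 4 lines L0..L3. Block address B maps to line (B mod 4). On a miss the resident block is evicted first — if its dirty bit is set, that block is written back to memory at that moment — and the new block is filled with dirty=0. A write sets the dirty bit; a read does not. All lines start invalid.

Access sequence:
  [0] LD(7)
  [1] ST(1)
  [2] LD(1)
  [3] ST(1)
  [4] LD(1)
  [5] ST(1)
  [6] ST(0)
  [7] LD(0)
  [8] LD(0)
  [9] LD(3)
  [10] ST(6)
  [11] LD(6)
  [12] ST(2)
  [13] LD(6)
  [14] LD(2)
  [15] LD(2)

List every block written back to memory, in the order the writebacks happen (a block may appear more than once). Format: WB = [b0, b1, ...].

0: R B7 -> L3 miss  d=-]
1: W B1 -> L1 miss  d=D]
2: R B1 -> L1 hit  d=D]
3: W B1 -> L1 hit  d=D]
4: R B1 -> L1 hit  d=D]
5: W B1 -> L1 hit  d=D]
6: W B0 -> L0 miss  d=D]
7: R B0 -> L0 hit  d=D]
8: R B0 -> L0 hit  d=D]
9: R B3 -> L3 miss  d=-]
10: W B6 -> L2 miss  d=D]
11: R B6 -> L2 hit  d=D]
12: W B2 -> L2 miss wb->B6  d=D]
13: R B6 -> L2 miss wb->B2  d=-]
14: R B2 -> L2 miss  d=-]
15: R B2 -> L2 hit  d=-]

WB = [6, 2]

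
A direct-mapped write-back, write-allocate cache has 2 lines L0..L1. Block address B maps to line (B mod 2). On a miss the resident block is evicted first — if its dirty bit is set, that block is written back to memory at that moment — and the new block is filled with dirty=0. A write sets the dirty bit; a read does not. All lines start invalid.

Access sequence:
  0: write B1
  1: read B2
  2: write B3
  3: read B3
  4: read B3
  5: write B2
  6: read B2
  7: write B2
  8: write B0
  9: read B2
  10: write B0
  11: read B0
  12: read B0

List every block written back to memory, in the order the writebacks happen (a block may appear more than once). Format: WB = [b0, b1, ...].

WB = [1, 2, 0]

0: W B1 -> L1 miss  d=D]
1: R B2 -> L0 miss  d=-]
2: W B3 -> L1 miss wb->B1  d=D]
3: R B3 -> L1 hit  d=D]
4: R B3 -> L1 hit  d=D]
5: W B2 -> L0 hit  d=D]
6: R B2 -> L0 hit  d=D]
7: W B2 -> L0 hit  d=D]
8: W B0 -> L0 miss wb->B2  d=D]
9: R B2 -> L0 miss wb->B0  d=-]
10: W B0 -> L0 miss  d=D]
11: R B0 -> L0 hit  d=D]
12: R B0 -> L0 hit  d=D]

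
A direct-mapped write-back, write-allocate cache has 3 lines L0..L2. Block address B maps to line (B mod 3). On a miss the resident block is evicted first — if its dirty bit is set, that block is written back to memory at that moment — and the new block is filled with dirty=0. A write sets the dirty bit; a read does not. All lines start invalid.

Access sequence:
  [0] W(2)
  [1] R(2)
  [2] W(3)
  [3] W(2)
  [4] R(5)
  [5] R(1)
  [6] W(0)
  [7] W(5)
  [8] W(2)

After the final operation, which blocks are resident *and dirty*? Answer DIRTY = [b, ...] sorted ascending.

  0 | W B2 → L2 miss [D]
  1 | R B2 → L2 hit [D]
  2 | W B3 → L0 miss [D]
  3 | W B2 → L2 hit [D]
  4 | R B5 → L2 miss wb→B2 [-]
  5 | R B1 → L1 miss [-]
  6 | W B0 → L0 miss wb→B3 [D]
  7 | W B5 → L2 hit [D]
  8 | W B2 → L2 miss wb→B5 [D]

DIRTY = [0, 2]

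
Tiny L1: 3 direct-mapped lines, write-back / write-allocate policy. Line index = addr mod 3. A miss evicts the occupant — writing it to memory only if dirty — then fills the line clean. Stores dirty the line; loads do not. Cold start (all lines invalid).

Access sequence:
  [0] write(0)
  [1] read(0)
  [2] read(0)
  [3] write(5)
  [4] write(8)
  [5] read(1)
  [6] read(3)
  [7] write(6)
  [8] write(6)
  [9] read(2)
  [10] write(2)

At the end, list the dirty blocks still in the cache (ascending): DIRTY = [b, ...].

DIRTY = [2, 6]

  0 | W B0 → L0 miss [D]
  1 | R B0 → L0 hit [D]
  2 | R B0 → L0 hit [D]
  3 | W B5 → L2 miss [D]
  4 | W B8 → L2 miss wb→B5 [D]
  5 | R B1 → L1 miss [-]
  6 | R B3 → L0 miss wb→B0 [-]
  7 | W B6 → L0 miss [D]
  8 | W B6 → L0 hit [D]
  9 | R B2 → L2 miss wb→B8 [-]
  10 | W B2 → L2 hit [D]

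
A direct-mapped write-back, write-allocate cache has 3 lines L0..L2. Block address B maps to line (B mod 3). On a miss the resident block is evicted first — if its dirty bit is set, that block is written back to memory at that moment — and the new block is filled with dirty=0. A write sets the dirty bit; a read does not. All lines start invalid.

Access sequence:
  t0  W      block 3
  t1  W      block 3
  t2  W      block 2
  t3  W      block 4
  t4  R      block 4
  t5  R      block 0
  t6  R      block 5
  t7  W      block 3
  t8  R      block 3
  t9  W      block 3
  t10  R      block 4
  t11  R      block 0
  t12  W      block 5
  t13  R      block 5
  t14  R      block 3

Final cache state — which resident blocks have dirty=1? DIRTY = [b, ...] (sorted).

  0 | W B3 → L0 miss [D]
  1 | W B3 → L0 hit [D]
  2 | W B2 → L2 miss [D]
  3 | W B4 → L1 miss [D]
  4 | R B4 → L1 hit [D]
  5 | R B0 → L0 miss wb→B3 [-]
  6 | R B5 → L2 miss wb→B2 [-]
  7 | W B3 → L0 miss [D]
  8 | R B3 → L0 hit [D]
  9 | W B3 → L0 hit [D]
  10 | R B4 → L1 hit [D]
  11 | R B0 → L0 miss wb→B3 [-]
  12 | W B5 → L2 hit [D]
  13 | R B5 → L2 hit [D]
  14 | R B3 → L0 miss [-]

DIRTY = [4, 5]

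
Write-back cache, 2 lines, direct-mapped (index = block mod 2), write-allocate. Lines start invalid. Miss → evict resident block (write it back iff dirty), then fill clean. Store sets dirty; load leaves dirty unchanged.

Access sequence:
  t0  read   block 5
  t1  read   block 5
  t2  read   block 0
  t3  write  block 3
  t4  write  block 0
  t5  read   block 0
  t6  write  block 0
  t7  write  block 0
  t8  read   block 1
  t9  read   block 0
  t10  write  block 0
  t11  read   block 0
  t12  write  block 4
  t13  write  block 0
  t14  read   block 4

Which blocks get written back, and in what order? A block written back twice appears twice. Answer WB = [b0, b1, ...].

0: R B5 → L1 miss [-]
1: R B5 → L1 hit [-]
2: R B0 → L0 miss [-]
3: W B3 → L1 miss [D]
4: W B0 → L0 hit [D]
5: R B0 → L0 hit [D]
6: W B0 → L0 hit [D]
7: W B0 → L0 hit [D]
8: R B1 → L1 miss wb→B3 [-]
9: R B0 → L0 hit [D]
10: W B0 → L0 hit [D]
11: R B0 → L0 hit [D]
12: W B4 → L0 miss wb→B0 [D]
13: W B0 → L0 miss wb→B4 [D]
14: R B4 → L0 miss wb→B0 [-]

WB = [3, 0, 4, 0]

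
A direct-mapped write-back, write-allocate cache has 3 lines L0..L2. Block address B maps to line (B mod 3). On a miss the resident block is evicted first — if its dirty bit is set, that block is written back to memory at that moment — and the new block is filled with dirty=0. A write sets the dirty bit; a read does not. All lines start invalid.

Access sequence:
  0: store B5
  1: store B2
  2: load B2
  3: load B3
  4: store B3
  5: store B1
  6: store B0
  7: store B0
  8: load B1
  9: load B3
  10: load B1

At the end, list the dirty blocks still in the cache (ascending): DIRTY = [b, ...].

0: W B5 → L2 miss [D]
1: W B2 → L2 miss wb→B5 [D]
2: R B2 → L2 hit [D]
3: R B3 → L0 miss [-]
4: W B3 → L0 hit [D]
5: W B1 → L1 miss [D]
6: W B0 → L0 miss wb→B3 [D]
7: W B0 → L0 hit [D]
8: R B1 → L1 hit [D]
9: R B3 → L0 miss wb→B0 [-]
10: R B1 → L1 hit [D]

DIRTY = [1, 2]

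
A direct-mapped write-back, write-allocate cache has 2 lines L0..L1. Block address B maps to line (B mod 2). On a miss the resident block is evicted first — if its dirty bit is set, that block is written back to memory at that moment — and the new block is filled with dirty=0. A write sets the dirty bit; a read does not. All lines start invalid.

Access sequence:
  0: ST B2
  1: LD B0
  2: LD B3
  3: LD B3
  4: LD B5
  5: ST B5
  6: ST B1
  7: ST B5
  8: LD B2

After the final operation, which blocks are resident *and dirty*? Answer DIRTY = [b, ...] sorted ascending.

DIRTY = [5]

0: W B2 → L0 miss [D]
1: R B0 → L0 miss wb→B2 [-]
2: R B3 → L1 miss [-]
3: R B3 → L1 hit [-]
4: R B5 → L1 miss [-]
5: W B5 → L1 hit [D]
6: W B1 → L1 miss wb→B5 [D]
7: W B5 → L1 miss wb→B1 [D]
8: R B2 → L0 miss [-]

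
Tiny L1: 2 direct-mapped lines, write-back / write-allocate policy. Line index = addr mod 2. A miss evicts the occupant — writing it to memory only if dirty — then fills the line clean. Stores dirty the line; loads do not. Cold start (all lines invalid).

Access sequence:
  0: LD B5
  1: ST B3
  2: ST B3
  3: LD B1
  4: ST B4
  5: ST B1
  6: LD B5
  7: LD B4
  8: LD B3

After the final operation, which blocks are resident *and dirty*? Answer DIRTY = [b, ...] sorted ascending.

0: R B5 -> L1 miss  d=-]
1: W B3 -> L1 miss  d=D]
2: W B3 -> L1 hit  d=D]
3: R B1 -> L1 miss wb->B3  d=-]
4: W B4 -> L0 miss  d=D]
5: W B1 -> L1 hit  d=D]
6: R B5 -> L1 miss wb->B1  d=-]
7: R B4 -> L0 hit  d=D]
8: R B3 -> L1 miss  d=-]

DIRTY = [4]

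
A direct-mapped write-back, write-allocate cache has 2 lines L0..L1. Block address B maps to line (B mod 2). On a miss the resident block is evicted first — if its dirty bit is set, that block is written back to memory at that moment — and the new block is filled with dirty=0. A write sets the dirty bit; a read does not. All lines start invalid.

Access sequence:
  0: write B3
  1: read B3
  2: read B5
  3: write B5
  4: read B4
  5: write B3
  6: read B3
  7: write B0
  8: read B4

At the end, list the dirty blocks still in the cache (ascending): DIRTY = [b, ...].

  0 | W B3 → L1 miss [D]
  1 | R B3 → L1 hit [D]
  2 | R B5 → L1 miss wb→B3 [-]
  3 | W B5 → L1 hit [D]
  4 | R B4 → L0 miss [-]
  5 | W B3 → L1 miss wb→B5 [D]
  6 | R B3 → L1 hit [D]
  7 | W B0 → L0 miss [D]
  8 | R B4 → L0 miss wb→B0 [-]

DIRTY = [3]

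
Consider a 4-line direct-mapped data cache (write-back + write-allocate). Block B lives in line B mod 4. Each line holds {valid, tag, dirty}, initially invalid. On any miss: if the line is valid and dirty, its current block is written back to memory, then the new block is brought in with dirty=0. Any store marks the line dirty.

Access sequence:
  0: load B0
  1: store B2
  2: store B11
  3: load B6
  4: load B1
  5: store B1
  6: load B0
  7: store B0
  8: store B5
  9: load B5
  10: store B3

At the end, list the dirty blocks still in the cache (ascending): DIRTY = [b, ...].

0: R B0 -> L0 miss  d=-]
1: W B2 -> L2 miss  d=D]
2: W B11 -> L3 miss  d=D]
3: R B6 -> L2 miss wb->B2  d=-]
4: R B1 -> L1 miss  d=-]
5: W B1 -> L1 hit  d=D]
6: R B0 -> L0 hit  d=-]
7: W B0 -> L0 hit  d=D]
8: W B5 -> L1 miss wb->B1  d=D]
9: R B5 -> L1 hit  d=D]
10: W B3 -> L3 miss wb->B11  d=D]

DIRTY = [0, 3, 5]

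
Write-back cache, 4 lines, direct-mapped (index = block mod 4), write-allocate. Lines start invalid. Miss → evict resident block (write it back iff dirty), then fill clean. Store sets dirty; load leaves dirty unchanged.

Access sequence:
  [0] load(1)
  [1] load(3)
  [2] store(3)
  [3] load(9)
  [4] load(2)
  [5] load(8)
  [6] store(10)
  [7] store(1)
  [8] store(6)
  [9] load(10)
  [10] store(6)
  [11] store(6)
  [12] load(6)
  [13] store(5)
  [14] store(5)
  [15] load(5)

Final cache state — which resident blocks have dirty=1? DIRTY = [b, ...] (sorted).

  0 | R B1 → L1 miss [-]
  1 | R B3 → L3 miss [-]
  2 | W B3 → L3 hit [D]
  3 | R B9 → L1 miss [-]
  4 | R B2 → L2 miss [-]
  5 | R B8 → L0 miss [-]
  6 | W B10 → L2 miss [D]
  7 | W B1 → L1 miss [D]
  8 | W B6 → L2 miss wb→B10 [D]
  9 | R B10 → L2 miss wb→B6 [-]
  10 | W B6 → L2 miss [D]
  11 | W B6 → L2 hit [D]
  12 | R B6 → L2 hit [D]
  13 | W B5 → L1 miss wb→B1 [D]
  14 | W B5 → L1 hit [D]
  15 | R B5 → L1 hit [D]

DIRTY = [3, 5, 6]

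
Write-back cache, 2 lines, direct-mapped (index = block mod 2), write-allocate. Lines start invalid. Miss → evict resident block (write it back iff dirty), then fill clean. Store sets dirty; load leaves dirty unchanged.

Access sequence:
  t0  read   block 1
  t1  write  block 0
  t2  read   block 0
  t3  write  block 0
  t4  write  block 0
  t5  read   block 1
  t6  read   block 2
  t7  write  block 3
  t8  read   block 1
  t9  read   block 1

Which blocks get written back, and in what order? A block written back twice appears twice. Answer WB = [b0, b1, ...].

WB = [0, 3]

0: R B1 -> L1 miss  d=-]
1: W B0 -> L0 miss  d=D]
2: R B0 -> L0 hit  d=D]
3: W B0 -> L0 hit  d=D]
4: W B0 -> L0 hit  d=D]
5: R B1 -> L1 hit  d=-]
6: R B2 -> L0 miss wb->B0  d=-]
7: W B3 -> L1 miss  d=D]
8: R B1 -> L1 miss wb->B3  d=-]
9: R B1 -> L1 hit  d=-]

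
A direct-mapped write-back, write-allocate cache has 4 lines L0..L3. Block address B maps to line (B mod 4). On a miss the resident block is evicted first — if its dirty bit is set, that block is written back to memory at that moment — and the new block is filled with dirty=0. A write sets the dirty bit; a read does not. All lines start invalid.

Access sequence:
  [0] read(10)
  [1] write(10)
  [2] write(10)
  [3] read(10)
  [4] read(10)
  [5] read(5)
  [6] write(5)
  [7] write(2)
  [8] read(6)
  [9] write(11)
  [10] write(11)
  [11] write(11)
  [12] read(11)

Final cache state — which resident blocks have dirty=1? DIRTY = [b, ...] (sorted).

DIRTY = [5, 11]

0: R B10 -> L2 miss  d=-]
1: W B10 -> L2 hit  d=D]
2: W B10 -> L2 hit  d=D]
3: R B10 -> L2 hit  d=D]
4: R B10 -> L2 hit  d=D]
5: R B5 -> L1 miss  d=-]
6: W B5 -> L1 hit  d=D]
7: W B2 -> L2 miss wb->B10  d=D]
8: R B6 -> L2 miss wb->B2  d=-]
9: W B11 -> L3 miss  d=D]
10: W B11 -> L3 hit  d=D]
11: W B11 -> L3 hit  d=D]
12: R B11 -> L3 hit  d=D]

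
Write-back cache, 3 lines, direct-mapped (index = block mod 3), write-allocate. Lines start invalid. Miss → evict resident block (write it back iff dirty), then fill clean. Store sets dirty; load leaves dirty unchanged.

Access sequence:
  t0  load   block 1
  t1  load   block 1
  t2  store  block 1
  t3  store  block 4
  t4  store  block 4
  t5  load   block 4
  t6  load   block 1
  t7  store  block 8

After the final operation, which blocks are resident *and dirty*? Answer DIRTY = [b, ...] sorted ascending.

DIRTY = [8]

  0 | R B1 → L1 miss [-]
  1 | R B1 → L1 hit [-]
  2 | W B1 → L1 hit [D]
  3 | W B4 → L1 miss wb→B1 [D]
  4 | W B4 → L1 hit [D]
  5 | R B4 → L1 hit [D]
  6 | R B1 → L1 miss wb→B4 [-]
  7 | W B8 → L2 miss [D]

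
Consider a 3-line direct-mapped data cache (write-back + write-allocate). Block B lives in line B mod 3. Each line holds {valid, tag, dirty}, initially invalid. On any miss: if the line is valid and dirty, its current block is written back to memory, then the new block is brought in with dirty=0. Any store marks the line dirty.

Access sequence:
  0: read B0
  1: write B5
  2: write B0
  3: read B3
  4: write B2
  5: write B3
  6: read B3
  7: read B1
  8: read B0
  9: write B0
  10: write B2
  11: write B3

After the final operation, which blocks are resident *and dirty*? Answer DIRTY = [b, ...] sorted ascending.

  0 | R B0 → L0 miss [-]
  1 | W B5 → L2 miss [D]
  2 | W B0 → L0 hit [D]
  3 | R B3 → L0 miss wb→B0 [-]
  4 | W B2 → L2 miss wb→B5 [D]
  5 | W B3 → L0 hit [D]
  6 | R B3 → L0 hit [D]
  7 | R B1 → L1 miss [-]
  8 | R B0 → L0 miss wb→B3 [-]
  9 | W B0 → L0 hit [D]
  10 | W B2 → L2 hit [D]
  11 | W B3 → L0 miss wb→B0 [D]

DIRTY = [2, 3]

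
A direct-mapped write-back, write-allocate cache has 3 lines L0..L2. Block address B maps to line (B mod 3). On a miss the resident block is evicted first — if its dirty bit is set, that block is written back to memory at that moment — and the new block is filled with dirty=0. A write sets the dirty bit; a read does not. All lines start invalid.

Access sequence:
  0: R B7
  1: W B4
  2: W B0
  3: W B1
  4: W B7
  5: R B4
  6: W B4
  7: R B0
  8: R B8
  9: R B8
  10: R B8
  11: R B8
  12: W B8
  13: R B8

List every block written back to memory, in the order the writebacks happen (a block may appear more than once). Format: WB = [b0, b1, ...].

WB = [4, 1, 7]

  0 | R B7 → L1 miss [-]
  1 | W B4 → L1 miss [D]
  2 | W B0 → L0 miss [D]
  3 | W B1 → L1 miss wb→B4 [D]
  4 | W B7 → L1 miss wb→B1 [D]
  5 | R B4 → L1 miss wb→B7 [-]
  6 | W B4 → L1 hit [D]
  7 | R B0 → L0 hit [D]
  8 | R B8 → L2 miss [-]
  9 | R B8 → L2 hit [-]
  10 | R B8 → L2 hit [-]
  11 | R B8 → L2 hit [-]
  12 | W B8 → L2 hit [D]
  13 | R B8 → L2 hit [D]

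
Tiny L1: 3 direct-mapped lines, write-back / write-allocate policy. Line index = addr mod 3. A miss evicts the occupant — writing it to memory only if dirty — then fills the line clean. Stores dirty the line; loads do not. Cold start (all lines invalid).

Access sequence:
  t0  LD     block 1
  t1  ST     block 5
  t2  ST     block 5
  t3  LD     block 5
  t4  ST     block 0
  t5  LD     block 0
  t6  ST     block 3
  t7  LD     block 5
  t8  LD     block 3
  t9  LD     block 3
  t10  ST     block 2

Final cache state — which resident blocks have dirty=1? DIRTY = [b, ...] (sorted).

DIRTY = [2, 3]

  0 | R B1 → L1 miss [-]
  1 | W B5 → L2 miss [D]
  2 | W B5 → L2 hit [D]
  3 | R B5 → L2 hit [D]
  4 | W B0 → L0 miss [D]
  5 | R B0 → L0 hit [D]
  6 | W B3 → L0 miss wb→B0 [D]
  7 | R B5 → L2 hit [D]
  8 | R B3 → L0 hit [D]
  9 | R B3 → L0 hit [D]
  10 | W B2 → L2 miss wb→B5 [D]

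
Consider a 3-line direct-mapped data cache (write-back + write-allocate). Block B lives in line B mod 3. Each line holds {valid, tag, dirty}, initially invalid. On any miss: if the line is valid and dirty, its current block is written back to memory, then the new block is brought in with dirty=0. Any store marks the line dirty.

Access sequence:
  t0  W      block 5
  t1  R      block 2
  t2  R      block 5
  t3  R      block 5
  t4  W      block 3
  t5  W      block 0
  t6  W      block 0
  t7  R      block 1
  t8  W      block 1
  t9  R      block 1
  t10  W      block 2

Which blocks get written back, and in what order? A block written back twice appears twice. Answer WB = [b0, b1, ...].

0: W B5 → L2 miss [D]
1: R B2 → L2 miss wb→B5 [-]
2: R B5 → L2 miss [-]
3: R B5 → L2 hit [-]
4: W B3 → L0 miss [D]
5: W B0 → L0 miss wb→B3 [D]
6: W B0 → L0 hit [D]
7: R B1 → L1 miss [-]
8: W B1 → L1 hit [D]
9: R B1 → L1 hit [D]
10: W B2 → L2 miss [D]

WB = [5, 3]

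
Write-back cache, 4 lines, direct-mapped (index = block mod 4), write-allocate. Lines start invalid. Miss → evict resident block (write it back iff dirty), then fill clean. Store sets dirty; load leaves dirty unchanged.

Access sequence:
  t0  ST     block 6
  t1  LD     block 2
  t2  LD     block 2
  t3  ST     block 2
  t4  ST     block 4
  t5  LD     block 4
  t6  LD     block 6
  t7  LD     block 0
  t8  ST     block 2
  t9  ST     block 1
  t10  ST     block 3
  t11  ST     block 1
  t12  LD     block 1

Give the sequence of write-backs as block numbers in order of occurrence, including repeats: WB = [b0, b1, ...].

WB = [6, 2, 4]

0: W B6 -> L2 miss  d=D]
1: R B2 -> L2 miss wb->B6  d=-]
2: R B2 -> L2 hit  d=-]
3: W B2 -> L2 hit  d=D]
4: W B4 -> L0 miss  d=D]
5: R B4 -> L0 hit  d=D]
6: R B6 -> L2 miss wb->B2  d=-]
7: R B0 -> L0 miss wb->B4  d=-]
8: W B2 -> L2 miss  d=D]
9: W B1 -> L1 miss  d=D]
10: W B3 -> L3 miss  d=D]
11: W B1 -> L1 hit  d=D]
12: R B1 -> L1 hit  d=D]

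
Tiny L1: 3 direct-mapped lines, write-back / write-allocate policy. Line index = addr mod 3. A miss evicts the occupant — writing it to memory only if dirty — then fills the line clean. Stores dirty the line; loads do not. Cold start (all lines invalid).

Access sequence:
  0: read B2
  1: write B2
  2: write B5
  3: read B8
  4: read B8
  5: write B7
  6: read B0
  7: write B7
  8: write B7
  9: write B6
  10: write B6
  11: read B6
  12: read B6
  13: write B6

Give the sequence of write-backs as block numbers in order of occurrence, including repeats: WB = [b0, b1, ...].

WB = [2, 5]

0: R B2 -> L2 miss  d=-]
1: W B2 -> L2 hit  d=D]
2: W B5 -> L2 miss wb->B2  d=D]
3: R B8 -> L2 miss wb->B5  d=-]
4: R B8 -> L2 hit  d=-]
5: W B7 -> L1 miss  d=D]
6: R B0 -> L0 miss  d=-]
7: W B7 -> L1 hit  d=D]
8: W B7 -> L1 hit  d=D]
9: W B6 -> L0 miss  d=D]
10: W B6 -> L0 hit  d=D]
11: R B6 -> L0 hit  d=D]
12: R B6 -> L0 hit  d=D]
13: W B6 -> L0 hit  d=D]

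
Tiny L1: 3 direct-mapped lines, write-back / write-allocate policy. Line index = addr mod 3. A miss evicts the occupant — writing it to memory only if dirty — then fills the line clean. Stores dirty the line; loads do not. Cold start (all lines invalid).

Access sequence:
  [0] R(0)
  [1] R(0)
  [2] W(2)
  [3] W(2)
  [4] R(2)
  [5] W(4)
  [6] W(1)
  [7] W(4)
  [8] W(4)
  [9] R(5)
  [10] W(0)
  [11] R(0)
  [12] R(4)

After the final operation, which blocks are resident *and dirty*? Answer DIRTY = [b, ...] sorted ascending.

DIRTY = [0, 4]

  0 | R B0 → L0 miss [-]
  1 | R B0 → L0 hit [-]
  2 | W B2 → L2 miss [D]
  3 | W B2 → L2 hit [D]
  4 | R B2 → L2 hit [D]
  5 | W B4 → L1 miss [D]
  6 | W B1 → L1 miss wb→B4 [D]
  7 | W B4 → L1 miss wb→B1 [D]
  8 | W B4 → L1 hit [D]
  9 | R B5 → L2 miss wb→B2 [-]
  10 | W B0 → L0 hit [D]
  11 | R B0 → L0 hit [D]
  12 | R B4 → L1 hit [D]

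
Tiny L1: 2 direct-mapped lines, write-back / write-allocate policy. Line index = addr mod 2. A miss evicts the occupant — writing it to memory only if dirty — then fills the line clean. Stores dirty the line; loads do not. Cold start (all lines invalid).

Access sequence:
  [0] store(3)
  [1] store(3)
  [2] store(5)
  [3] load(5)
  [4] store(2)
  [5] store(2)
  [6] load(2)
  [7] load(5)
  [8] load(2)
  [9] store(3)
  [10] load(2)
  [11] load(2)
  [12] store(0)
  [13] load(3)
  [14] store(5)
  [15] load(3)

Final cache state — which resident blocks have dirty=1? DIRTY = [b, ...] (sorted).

0: W B3 → L1 miss [D]
1: W B3 → L1 hit [D]
2: W B5 → L1 miss wb→B3 [D]
3: R B5 → L1 hit [D]
4: W B2 → L0 miss [D]
5: W B2 → L0 hit [D]
6: R B2 → L0 hit [D]
7: R B5 → L1 hit [D]
8: R B2 → L0 hit [D]
9: W B3 → L1 miss wb→B5 [D]
10: R B2 → L0 hit [D]
11: R B2 → L0 hit [D]
12: W B0 → L0 miss wb→B2 [D]
13: R B3 → L1 hit [D]
14: W B5 → L1 miss wb→B3 [D]
15: R B3 → L1 miss wb→B5 [-]

DIRTY = [0]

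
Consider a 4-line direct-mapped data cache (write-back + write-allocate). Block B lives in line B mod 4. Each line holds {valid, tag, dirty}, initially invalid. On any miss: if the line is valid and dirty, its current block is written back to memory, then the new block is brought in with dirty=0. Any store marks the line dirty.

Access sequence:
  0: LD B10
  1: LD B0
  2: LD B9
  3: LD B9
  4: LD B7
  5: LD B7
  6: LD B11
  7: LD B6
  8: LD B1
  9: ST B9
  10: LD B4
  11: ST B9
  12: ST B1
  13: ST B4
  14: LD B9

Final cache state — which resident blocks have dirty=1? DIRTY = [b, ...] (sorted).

DIRTY = [4]

0: R B10 -> L2 miss  d=-]
1: R B0 -> L0 miss  d=-]
2: R B9 -> L1 miss  d=-]
3: R B9 -> L1 hit  d=-]
4: R B7 -> L3 miss  d=-]
5: R B7 -> L3 hit  d=-]
6: R B11 -> L3 miss  d=-]
7: R B6 -> L2 miss  d=-]
8: R B1 -> L1 miss  d=-]
9: W B9 -> L1 miss  d=D]
10: R B4 -> L0 miss  d=-]
11: W B9 -> L1 hit  d=D]
12: W B1 -> L1 miss wb->B9  d=D]
13: W B4 -> L0 hit  d=D]
14: R B9 -> L1 miss wb->B1  d=-]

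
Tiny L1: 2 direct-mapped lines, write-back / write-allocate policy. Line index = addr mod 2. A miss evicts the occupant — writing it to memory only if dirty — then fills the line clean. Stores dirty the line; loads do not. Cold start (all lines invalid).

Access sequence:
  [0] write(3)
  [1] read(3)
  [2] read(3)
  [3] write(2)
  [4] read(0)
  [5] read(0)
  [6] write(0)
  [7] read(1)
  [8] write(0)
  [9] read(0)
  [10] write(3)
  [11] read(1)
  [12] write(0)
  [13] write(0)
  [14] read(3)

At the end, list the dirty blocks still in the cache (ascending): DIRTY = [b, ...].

DIRTY = [0]

0: W B3 → L1 miss [D]
1: R B3 → L1 hit [D]
2: R B3 → L1 hit [D]
3: W B2 → L0 miss [D]
4: R B0 → L0 miss wb→B2 [-]
5: R B0 → L0 hit [-]
6: W B0 → L0 hit [D]
7: R B1 → L1 miss wb→B3 [-]
8: W B0 → L0 hit [D]
9: R B0 → L0 hit [D]
10: W B3 → L1 miss [D]
11: R B1 → L1 miss wb→B3 [-]
12: W B0 → L0 hit [D]
13: W B0 → L0 hit [D]
14: R B3 → L1 miss [-]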